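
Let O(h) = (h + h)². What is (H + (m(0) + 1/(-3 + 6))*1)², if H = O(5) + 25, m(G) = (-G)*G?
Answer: 141376/9 ≈ 15708.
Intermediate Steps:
m(G) = -G²
O(h) = 4*h² (O(h) = (2*h)² = 4*h²)
H = 125 (H = 4*5² + 25 = 4*25 + 25 = 100 + 25 = 125)
(H + (m(0) + 1/(-3 + 6))*1)² = (125 + (-1*0² + 1/(-3 + 6))*1)² = (125 + (-1*0 + 1/3)*1)² = (125 + (0 + ⅓)*1)² = (125 + (⅓)*1)² = (125 + ⅓)² = (376/3)² = 141376/9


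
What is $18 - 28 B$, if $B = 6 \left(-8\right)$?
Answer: $1362$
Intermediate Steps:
$B = -48$
$18 - 28 B = 18 - -1344 = 18 + 1344 = 1362$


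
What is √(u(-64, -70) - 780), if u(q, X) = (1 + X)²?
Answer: √3981 ≈ 63.095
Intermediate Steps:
√(u(-64, -70) - 780) = √((1 - 70)² - 780) = √((-69)² - 780) = √(4761 - 780) = √3981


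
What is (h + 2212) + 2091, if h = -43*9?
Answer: 3916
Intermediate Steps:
h = -387
(h + 2212) + 2091 = (-387 + 2212) + 2091 = 1825 + 2091 = 3916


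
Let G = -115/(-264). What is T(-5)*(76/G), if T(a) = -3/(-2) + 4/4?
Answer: 10032/23 ≈ 436.17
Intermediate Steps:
G = 115/264 (G = -115*(-1/264) = 115/264 ≈ 0.43561)
T(a) = 5/2 (T(a) = -3*(-½) + 4*(¼) = 3/2 + 1 = 5/2)
T(-5)*(76/G) = 5*(76/(115/264))/2 = 5*(76*(264/115))/2 = (5/2)*(20064/115) = 10032/23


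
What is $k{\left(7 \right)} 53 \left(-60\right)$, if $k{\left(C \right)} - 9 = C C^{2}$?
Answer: $-1119360$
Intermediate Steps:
$k{\left(C \right)} = 9 + C^{3}$ ($k{\left(C \right)} = 9 + C C^{2} = 9 + C^{3}$)
$k{\left(7 \right)} 53 \left(-60\right) = \left(9 + 7^{3}\right) 53 \left(-60\right) = \left(9 + 343\right) 53 \left(-60\right) = 352 \cdot 53 \left(-60\right) = 18656 \left(-60\right) = -1119360$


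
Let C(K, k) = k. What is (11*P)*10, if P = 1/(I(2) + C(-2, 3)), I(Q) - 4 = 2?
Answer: 110/9 ≈ 12.222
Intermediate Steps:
I(Q) = 6 (I(Q) = 4 + 2 = 6)
P = ⅑ (P = 1/(6 + 3) = 1/9 = ⅑ ≈ 0.11111)
(11*P)*10 = (11*(⅑))*10 = (11/9)*10 = 110/9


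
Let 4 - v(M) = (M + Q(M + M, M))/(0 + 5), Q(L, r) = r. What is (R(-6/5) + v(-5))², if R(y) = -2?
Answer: 16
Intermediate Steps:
v(M) = 4 - 2*M/5 (v(M) = 4 - (M + M)/(0 + 5) = 4 - 2*M/5)
(R(-6/5) + v(-5))² = (-2 + (4 - ⅖*(-5)))² = (-2 + (4 + 2))² = (-2 + 6)² = 4² = 16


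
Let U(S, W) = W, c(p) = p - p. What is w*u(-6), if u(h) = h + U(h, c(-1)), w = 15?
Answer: -90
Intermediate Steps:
c(p) = 0
u(h) = h (u(h) = h + 0 = h)
w*u(-6) = 15*(-6) = -90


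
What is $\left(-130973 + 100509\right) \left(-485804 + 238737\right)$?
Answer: $7526649088$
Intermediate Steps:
$\left(-130973 + 100509\right) \left(-485804 + 238737\right) = \left(-30464\right) \left(-247067\right) = 7526649088$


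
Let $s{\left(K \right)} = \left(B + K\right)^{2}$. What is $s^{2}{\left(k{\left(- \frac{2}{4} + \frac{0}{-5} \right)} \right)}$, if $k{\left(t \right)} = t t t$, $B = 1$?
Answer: $\frac{2401}{4096} \approx 0.58618$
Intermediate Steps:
$k{\left(t \right)} = t^{3}$ ($k{\left(t \right)} = t^{2} t = t^{3}$)
$s{\left(K \right)} = \left(1 + K\right)^{2}$
$s^{2}{\left(k{\left(- \frac{2}{4} + \frac{0}{-5} \right)} \right)} = \left(\left(1 + \left(- \frac{2}{4} + \frac{0}{-5}\right)^{3}\right)^{2}\right)^{2} = \left(\left(1 + \left(\left(-2\right) \frac{1}{4} + 0 \left(- \frac{1}{5}\right)\right)^{3}\right)^{2}\right)^{2} = \left(\left(1 + \left(- \frac{1}{2} + 0\right)^{3}\right)^{2}\right)^{2} = \left(\left(1 + \left(- \frac{1}{2}\right)^{3}\right)^{2}\right)^{2} = \left(\left(1 - \frac{1}{8}\right)^{2}\right)^{2} = \left(\left(\frac{7}{8}\right)^{2}\right)^{2} = \left(\frac{49}{64}\right)^{2} = \frac{2401}{4096}$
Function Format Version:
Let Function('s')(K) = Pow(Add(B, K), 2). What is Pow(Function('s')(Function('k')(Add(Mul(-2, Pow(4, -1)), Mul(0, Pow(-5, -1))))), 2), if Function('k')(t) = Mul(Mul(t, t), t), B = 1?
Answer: Rational(2401, 4096) ≈ 0.58618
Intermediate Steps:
Function('k')(t) = Pow(t, 3) (Function('k')(t) = Mul(Pow(t, 2), t) = Pow(t, 3))
Function('s')(K) = Pow(Add(1, K), 2)
Pow(Function('s')(Function('k')(Add(Mul(-2, Pow(4, -1)), Mul(0, Pow(-5, -1))))), 2) = Pow(Pow(Add(1, Pow(Add(Mul(-2, Pow(4, -1)), Mul(0, Pow(-5, -1))), 3)), 2), 2) = Pow(Pow(Add(1, Pow(Add(Mul(-2, Rational(1, 4)), Mul(0, Rational(-1, 5))), 3)), 2), 2) = Pow(Pow(Add(1, Pow(Add(Rational(-1, 2), 0), 3)), 2), 2) = Pow(Pow(Add(1, Pow(Rational(-1, 2), 3)), 2), 2) = Pow(Pow(Add(1, Rational(-1, 8)), 2), 2) = Pow(Pow(Rational(7, 8), 2), 2) = Pow(Rational(49, 64), 2) = Rational(2401, 4096)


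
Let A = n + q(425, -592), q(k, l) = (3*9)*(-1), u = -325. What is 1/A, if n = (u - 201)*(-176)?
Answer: 1/92549 ≈ 1.0805e-5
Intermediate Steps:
q(k, l) = -27 (q(k, l) = 27*(-1) = -27)
n = 92576 (n = (-325 - 201)*(-176) = -526*(-176) = 92576)
A = 92549 (A = 92576 - 27 = 92549)
1/A = 1/92549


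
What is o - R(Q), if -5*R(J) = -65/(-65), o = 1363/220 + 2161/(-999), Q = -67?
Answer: 930173/219780 ≈ 4.2323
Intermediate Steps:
o = 886217/219780 (o = 1363*(1/220) + 2161*(-1/999) = 1363/220 - 2161/999 = 886217/219780 ≈ 4.0323)
R(J) = -1/5 (R(J) = -(-13)/(-65) = -(-13)*(-1)/65 = -1/5*1 = -1/5)
o - R(Q) = 886217/219780 - 1*(-1/5) = 886217/219780 + 1/5 = 930173/219780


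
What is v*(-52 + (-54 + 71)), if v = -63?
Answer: 2205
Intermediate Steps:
v*(-52 + (-54 + 71)) = -63*(-52 + (-54 + 71)) = -63*(-52 + 17) = -63*(-35) = 2205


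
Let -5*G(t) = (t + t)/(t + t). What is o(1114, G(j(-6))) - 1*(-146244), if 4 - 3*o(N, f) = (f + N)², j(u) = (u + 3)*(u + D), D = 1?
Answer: -6681787/25 ≈ -2.6727e+5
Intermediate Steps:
j(u) = (1 + u)*(3 + u) (j(u) = (u + 3)*(u + 1) = (3 + u)*(1 + u) = (1 + u)*(3 + u))
G(t) = -⅕ (G(t) = -(t + t)/(5*(t + t)) = -2*t/(5*(2*t)) = -2*t*1/(2*t)/5 = -⅕*1 = -⅕)
o(N, f) = 4/3 - (N + f)²/3 (o(N, f) = 4/3 - (f + N)²/3 = 4/3 - (N + f)²/3)
o(1114, G(j(-6))) - 1*(-146244) = (4/3 - (1114 - ⅕)²/3) - 1*(-146244) = (4/3 - (5569/5)²/3) + 146244 = (4/3 - ⅓*31013761/25) + 146244 = (4/3 - 31013761/75) + 146244 = -10337887/25 + 146244 = -6681787/25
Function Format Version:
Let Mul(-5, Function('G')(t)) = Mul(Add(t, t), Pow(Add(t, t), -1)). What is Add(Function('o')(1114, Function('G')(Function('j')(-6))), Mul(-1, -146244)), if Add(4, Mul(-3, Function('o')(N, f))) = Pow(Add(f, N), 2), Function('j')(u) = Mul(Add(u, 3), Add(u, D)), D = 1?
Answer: Rational(-6681787, 25) ≈ -2.6727e+5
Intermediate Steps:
Function('j')(u) = Mul(Add(1, u), Add(3, u)) (Function('j')(u) = Mul(Add(u, 3), Add(u, 1)) = Mul(Add(3, u), Add(1, u)) = Mul(Add(1, u), Add(3, u)))
Function('G')(t) = Rational(-1, 5) (Function('G')(t) = Mul(Rational(-1, 5), Mul(Add(t, t), Pow(Add(t, t), -1))) = Mul(Rational(-1, 5), Mul(Mul(2, t), Pow(Mul(2, t), -1))) = Mul(Rational(-1, 5), Mul(Mul(2, t), Mul(Rational(1, 2), Pow(t, -1)))) = Mul(Rational(-1, 5), 1) = Rational(-1, 5))
Function('o')(N, f) = Add(Rational(4, 3), Mul(Rational(-1, 3), Pow(Add(N, f), 2))) (Function('o')(N, f) = Add(Rational(4, 3), Mul(Rational(-1, 3), Pow(Add(f, N), 2))) = Add(Rational(4, 3), Mul(Rational(-1, 3), Pow(Add(N, f), 2))))
Add(Function('o')(1114, Function('G')(Function('j')(-6))), Mul(-1, -146244)) = Add(Add(Rational(4, 3), Mul(Rational(-1, 3), Pow(Add(1114, Rational(-1, 5)), 2))), Mul(-1, -146244)) = Add(Add(Rational(4, 3), Mul(Rational(-1, 3), Pow(Rational(5569, 5), 2))), 146244) = Add(Add(Rational(4, 3), Mul(Rational(-1, 3), Rational(31013761, 25))), 146244) = Add(Add(Rational(4, 3), Rational(-31013761, 75)), 146244) = Add(Rational(-10337887, 25), 146244) = Rational(-6681787, 25)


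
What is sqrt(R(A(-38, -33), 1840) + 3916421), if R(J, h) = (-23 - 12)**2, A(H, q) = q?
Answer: 27*sqrt(5374) ≈ 1979.3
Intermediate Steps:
R(J, h) = 1225 (R(J, h) = (-35)**2 = 1225)
sqrt(R(A(-38, -33), 1840) + 3916421) = sqrt(1225 + 3916421) = sqrt(3917646) = 27*sqrt(5374)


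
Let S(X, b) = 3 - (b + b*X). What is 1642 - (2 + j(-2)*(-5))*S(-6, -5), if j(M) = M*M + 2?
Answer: 1026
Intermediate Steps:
j(M) = 2 + M**2 (j(M) = M**2 + 2 = 2 + M**2)
S(X, b) = 3 - b - X*b (S(X, b) = 3 - (b + X*b) = 3 + (-b - X*b) = 3 - b - X*b)
1642 - (2 + j(-2)*(-5))*S(-6, -5) = 1642 - (2 + (2 + (-2)**2)*(-5))*(3 - 1*(-5) - 1*(-6)*(-5)) = 1642 - (2 + (2 + 4)*(-5))*(3 + 5 - 30) = 1642 - (2 + 6*(-5))*(-22) = 1642 - (2 - 30)*(-22) = 1642 - (-28)*(-22) = 1642 - 1*616 = 1642 - 616 = 1026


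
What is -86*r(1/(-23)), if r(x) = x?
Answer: 86/23 ≈ 3.7391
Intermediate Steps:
-86*r(1/(-23)) = -86/(-23) = -86*(-1/23) = 86/23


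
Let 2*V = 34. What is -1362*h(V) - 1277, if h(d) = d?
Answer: -24431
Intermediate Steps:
V = 17 (V = (½)*34 = 17)
-1362*h(V) - 1277 = -1362*17 - 1277 = -23154 - 1277 = -24431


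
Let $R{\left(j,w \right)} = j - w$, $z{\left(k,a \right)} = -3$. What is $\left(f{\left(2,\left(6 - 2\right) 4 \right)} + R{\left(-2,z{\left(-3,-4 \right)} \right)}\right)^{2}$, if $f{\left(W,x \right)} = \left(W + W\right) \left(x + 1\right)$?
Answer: $4761$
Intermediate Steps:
$f{\left(W,x \right)} = 2 W \left(1 + x\right)$
$\left(f{\left(2,\left(6 - 2\right) 4 \right)} + R{\left(-2,z{\left(-3,-4 \right)} \right)}\right)^{2} = \left(2 \cdot 2 \left(1 + \left(6 - 2\right) 4\right) - -1\right)^{2} = \left(2 \cdot 2 \left(1 + 4 \cdot 4\right) + \left(-2 + 3\right)\right)^{2} = \left(2 \cdot 2 \left(1 + 16\right) + 1\right)^{2} = \left(2 \cdot 2 \cdot 17 + 1\right)^{2} = \left(68 + 1\right)^{2} = 69^{2} = 4761$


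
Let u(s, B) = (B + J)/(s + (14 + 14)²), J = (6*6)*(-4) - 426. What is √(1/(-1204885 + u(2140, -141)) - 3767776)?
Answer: 10*I*√467661031003955490723089/3523084451 ≈ 1941.1*I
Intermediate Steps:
J = -570 (J = 36*(-4) - 426 = -144 - 426 = -570)
u(s, B) = (-570 + B)/(784 + s) (u(s, B) = (B - 570)/(s + (14 + 14)²) = (-570 + B)/(s + 28²) = (-570 + B)/(s + 784) = (-570 + B)/(784 + s))
√(1/(-1204885 + u(2140, -141)) - 3767776) = √(1/(-1204885 + (-570 - 141)/(784 + 2140)) - 3767776) = √(1/(-1204885 - 711/2924) - 3767776) = √(1/(-3523084451/2924) - 3767776) = √(-2924/3523084451 - 3767776) = √(-13274193040453900/3523084451) = 10*I*√467661031003955490723089/3523084451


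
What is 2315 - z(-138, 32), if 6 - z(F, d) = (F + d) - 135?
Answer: 2068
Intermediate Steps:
z(F, d) = 141 - F - d (z(F, d) = 6 - ((F + d) - 135) = 6 - (-135 + F + d) = 6 + (135 - F - d) = 141 - F - d)
2315 - z(-138, 32) = 2315 - (141 - 1*(-138) - 1*32) = 2315 - (141 + 138 - 32) = 2315 - 1*247 = 2315 - 247 = 2068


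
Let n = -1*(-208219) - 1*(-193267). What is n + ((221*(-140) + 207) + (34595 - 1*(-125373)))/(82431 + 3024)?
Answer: 6861823073/17091 ≈ 4.0149e+5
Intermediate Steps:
n = 401486 (n = 208219 + 193267 = 401486)
n + ((221*(-140) + 207) + (34595 - 1*(-125373)))/(82431 + 3024) = 401486 + ((221*(-140) + 207) + (34595 - 1*(-125373)))/(82431 + 3024) = 401486 + ((-30940 + 207) + (34595 + 125373))/85455 = 401486 + (-30733 + 159968)*(1/85455) = 401486 + 129235*(1/85455) = 401486 + 25847/17091 = 6861823073/17091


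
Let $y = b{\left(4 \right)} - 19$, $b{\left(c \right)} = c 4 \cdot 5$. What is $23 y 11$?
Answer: $15433$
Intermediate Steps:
$b{\left(c \right)} = 20 c$ ($b{\left(c \right)} = 4 c 5 = 20 c$)
$y = 61$ ($y = 20 \cdot 4 - 19 = 80 - 19 = 61$)
$23 y 11 = 23 \cdot 61 \cdot 11 = 1403 \cdot 11 = 15433$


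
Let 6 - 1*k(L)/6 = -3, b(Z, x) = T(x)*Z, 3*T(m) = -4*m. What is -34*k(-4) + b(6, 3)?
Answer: -1860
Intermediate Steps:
T(m) = -4*m/3 (T(m) = (-4*m)/3 = -4*m/3)
b(Z, x) = -4*Z*x/3 (b(Z, x) = (-4*x/3)*Z = -4*Z*x/3)
k(L) = 54 (k(L) = 36 - 6*(-3) = 36 + 18 = 54)
-34*k(-4) + b(6, 3) = -34*54 - 4/3*6*3 = -1836 - 24 = -1860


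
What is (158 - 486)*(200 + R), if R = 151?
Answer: -115128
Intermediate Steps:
(158 - 486)*(200 + R) = (158 - 486)*(200 + 151) = -328*351 = -115128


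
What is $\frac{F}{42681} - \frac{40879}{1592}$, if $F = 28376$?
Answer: $- \frac{1699582007}{67948152} \approx -25.013$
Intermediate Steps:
$\frac{F}{42681} - \frac{40879}{1592} = \frac{28376}{42681} - \frac{40879}{1592} = - \frac{1699582007}{67948152}$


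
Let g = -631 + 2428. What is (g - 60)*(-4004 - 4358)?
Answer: -14524794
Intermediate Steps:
g = 1797
(g - 60)*(-4004 - 4358) = (1797 - 60)*(-4004 - 4358) = 1737*(-8362) = -14524794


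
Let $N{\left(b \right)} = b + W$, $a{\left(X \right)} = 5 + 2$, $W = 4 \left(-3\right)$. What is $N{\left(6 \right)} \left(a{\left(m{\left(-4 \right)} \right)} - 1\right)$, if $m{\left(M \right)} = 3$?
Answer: $-36$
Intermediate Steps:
$W = -12$
$a{\left(X \right)} = 7$
$N{\left(b \right)} = -12 + b$ ($N{\left(b \right)} = b - 12 = -12 + b$)
$N{\left(6 \right)} \left(a{\left(m{\left(-4 \right)} \right)} - 1\right) = \left(-12 + 6\right) \left(7 - 1\right) = \left(-6\right) 6 = -36$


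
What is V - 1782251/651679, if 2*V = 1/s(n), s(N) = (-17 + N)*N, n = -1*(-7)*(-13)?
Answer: -5004467711/1829914632 ≈ -2.7348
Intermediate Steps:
n = -91 (n = 7*(-13) = -91)
s(N) = N*(-17 + N)
V = 1/19656 (V = 1/(2*((-91*(-17 - 91)))) = 1/(2*((-91*(-108)))) = (½)/9828 = (½)*(1/9828) = 1/19656 ≈ 5.0875e-5)
V - 1782251/651679 = 1/19656 - 1782251/651679 = -5004467711/1829914632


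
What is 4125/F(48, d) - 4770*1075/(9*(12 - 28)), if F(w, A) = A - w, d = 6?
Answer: 1988625/56 ≈ 35511.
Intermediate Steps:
4125/F(48, d) - 4770*1075/(9*(12 - 28)) = 4125/(6 - 1*48) - 4770*1075/(9*(12 - 28)) = 4125/(6 - 48) - 4770/(-16*(-18)*(-1/2150)) = 4125/(-42) - 4770/(288*(-1/2150)) = 4125*(-1/42) - 4770/(-144/1075) = -1375/14 - 4770*(-1075/144) = -1375/14 + 284875/8 = 1988625/56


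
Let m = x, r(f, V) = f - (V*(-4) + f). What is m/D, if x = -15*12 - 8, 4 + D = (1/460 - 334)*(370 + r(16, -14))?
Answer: 43240/24122243 ≈ 0.0017925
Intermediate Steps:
r(f, V) = 4*V (r(f, V) = f - (-4*V + f) = f - (f - 4*V) = f + (-f + 4*V) = 4*V)
D = -24122243/230 (D = -4 + (1/460 - 334)*(370 + 4*(-14)) = -4 + (1/460 - 334)*(370 - 56) = -4 - 153639/460*314 = -4 - 24121323/230 = -24122243/230 ≈ -1.0488e+5)
x = -188 (x = -180 - 8 = -188)
m = -188
m/D = -188/(-24122243/230) = -188*(-230/24122243) = 43240/24122243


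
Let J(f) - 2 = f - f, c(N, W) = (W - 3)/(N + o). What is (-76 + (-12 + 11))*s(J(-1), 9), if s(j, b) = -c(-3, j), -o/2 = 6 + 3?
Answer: 11/3 ≈ 3.6667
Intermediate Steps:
o = -18 (o = -2*(6 + 3) = -2*9 = -18)
c(N, W) = (-3 + W)/(-18 + N) (c(N, W) = (W - 3)/(N - 18) = (-3 + W)/(-18 + N))
J(f) = 2 (J(f) = 2 + (f - f) = 2 + 0 = 2)
s(j, b) = -⅐ + j/21 (s(j, b) = -(-3 + j)/(-18 - 3) = -(-3 + j)/(-21) = -(-1)*(-3 + j)/21 = -(⅐ - j/21) = -⅐ + j/21)
(-76 + (-12 + 11))*s(J(-1), 9) = (-76 + (-12 + 11))*(-⅐ + (1/21)*2) = (-76 - 1)*(-⅐ + 2/21) = -77*(-1/21) = 11/3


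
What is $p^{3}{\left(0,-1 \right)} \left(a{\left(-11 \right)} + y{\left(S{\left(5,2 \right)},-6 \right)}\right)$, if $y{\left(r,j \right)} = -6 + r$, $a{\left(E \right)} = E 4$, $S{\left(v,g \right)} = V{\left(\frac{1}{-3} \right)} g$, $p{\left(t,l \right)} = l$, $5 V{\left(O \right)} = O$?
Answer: $\frac{752}{15} \approx 50.133$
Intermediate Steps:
$V{\left(O \right)} = \frac{O}{5}$
$S{\left(v,g \right)} = - \frac{g}{15}$ ($S{\left(v,g \right)} = \frac{1}{5 \left(-3\right)} g = \frac{1}{5} \left(- \frac{1}{3}\right) g = - \frac{g}{15}$)
$a{\left(E \right)} = 4 E$
$p^{3}{\left(0,-1 \right)} \left(a{\left(-11 \right)} + y{\left(S{\left(5,2 \right)},-6 \right)}\right) = \left(-1\right)^{3} \left(4 \left(-11\right) - \frac{92}{15}\right) = - (-44 - \frac{92}{15}) = \left(-1\right) \left(- \frac{752}{15}\right) = \frac{752}{15}$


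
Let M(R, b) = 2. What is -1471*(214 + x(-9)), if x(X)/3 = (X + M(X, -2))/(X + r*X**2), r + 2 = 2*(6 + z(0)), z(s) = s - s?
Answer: -84039701/267 ≈ -3.1476e+5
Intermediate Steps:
z(s) = 0
r = 10 (r = -2 + 2*(6 + 0) = -2 + 2*6 = -2 + 12 = 10)
x(X) = 3*(2 + X)/(X + 10*X**2) (x(X) = 3*((X + 2)/(X + 10*X**2)) = 3*((2 + X)/(X + 10*X**2)) = 3*(2 + X)/(X + 10*X**2))
-1471*(214 + x(-9)) = -1471*(214 + 3*(2 - 9)/(-9*(1 + 10*(-9)))) = -1471*(214 + 3*(-1/9)*(-7)/(1 - 90)) = -1471*(214 + 3*(-1/9)*(-7)/(-89)) = -1471*(214 + 3*(-1/9)*(-1/89)*(-7)) = -1471*(214 - 7/267) = -1471*57131/267 = -84039701/267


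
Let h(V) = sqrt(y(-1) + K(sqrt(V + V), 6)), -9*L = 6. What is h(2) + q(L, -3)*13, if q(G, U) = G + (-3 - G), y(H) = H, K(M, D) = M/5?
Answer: -39 + I*sqrt(15)/5 ≈ -39.0 + 0.7746*I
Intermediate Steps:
K(M, D) = M/5 (K(M, D) = M*(1/5) = M/5)
L = -2/3 (L = -1/9*6 = -2/3 ≈ -0.66667)
q(G, U) = -3
h(V) = sqrt(-1 + sqrt(2)*sqrt(V)/5) (h(V) = sqrt(-1 + sqrt(V + V)/5) = sqrt(-1 + sqrt(2*V)/5) = sqrt(-1 + (sqrt(2)*sqrt(V))/5) = sqrt(-1 + sqrt(2)*sqrt(V)/5))
h(2) + q(L, -3)*13 = sqrt(-25 + 5*sqrt(2)*sqrt(2))/5 - 3*13 = sqrt(-25 + 10)/5 - 39 = sqrt(-15)/5 - 39 = (I*sqrt(15))/5 - 39 = I*sqrt(15)/5 - 39 = -39 + I*sqrt(15)/5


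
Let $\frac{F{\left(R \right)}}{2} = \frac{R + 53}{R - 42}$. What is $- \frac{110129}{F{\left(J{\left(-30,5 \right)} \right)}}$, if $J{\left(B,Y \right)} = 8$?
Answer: $\frac{1872193}{61} \approx 30692.0$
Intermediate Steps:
$F{\left(R \right)} = \frac{2 \left(53 + R\right)}{-42 + R}$ ($F{\left(R \right)} = 2 \frac{R + 53}{R - 42} = 2 \frac{53 + R}{-42 + R} = \frac{2 \left(53 + R\right)}{-42 + R}$)
$- \frac{110129}{F{\left(J{\left(-30,5 \right)} \right)}} = - \frac{110129}{2 \frac{1}{-42 + 8} \left(53 + 8\right)} = - \frac{110129}{2 \frac{1}{-34} \cdot 61} = - \frac{110129}{2 \left(- \frac{1}{34}\right) 61} = - \frac{110129}{- \frac{61}{17}} = \left(-110129\right) \left(- \frac{17}{61}\right) = \frac{1872193}{61}$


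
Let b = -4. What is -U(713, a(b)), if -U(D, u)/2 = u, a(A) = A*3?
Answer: -24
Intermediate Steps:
a(A) = 3*A
U(D, u) = -2*u
-U(713, a(b)) = -(-2)*3*(-4) = -(-2)*(-12) = -1*24 = -24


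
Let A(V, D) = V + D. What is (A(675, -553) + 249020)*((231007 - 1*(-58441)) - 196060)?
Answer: 23266873096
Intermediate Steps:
A(V, D) = D + V
(A(675, -553) + 249020)*((231007 - 1*(-58441)) - 196060) = ((-553 + 675) + 249020)*((231007 - 1*(-58441)) - 196060) = (122 + 249020)*((231007 + 58441) - 196060) = 249142*(289448 - 196060) = 249142*93388 = 23266873096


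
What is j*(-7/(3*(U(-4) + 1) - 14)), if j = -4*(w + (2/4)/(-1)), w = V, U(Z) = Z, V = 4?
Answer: -98/23 ≈ -4.2609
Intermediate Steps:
w = 4
j = -14 (j = -4*(4 + (2/4)/(-1)) = -4*(4 + (2*(1/4))*(-1)) = -4*(4 + (1/2)*(-1)) = -4*(4 - 1/2) = -4*7/2 = -14)
j*(-7/(3*(U(-4) + 1) - 14)) = -(-98)/(3*(-4 + 1) - 14) = -(-98)/(3*(-3) - 14) = -(-98)/(-9 - 14) = -(-98)/(-23) = -(-98)*(-1)/23 = -14*7/23 = -98/23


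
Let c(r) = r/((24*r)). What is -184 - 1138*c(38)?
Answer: -2777/12 ≈ -231.42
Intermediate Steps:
c(r) = 1/24 (c(r) = r*(1/(24*r)) = 1/24)
-184 - 1138*c(38) = -184 - 1138*1/24 = -184 - 569/12 = -2777/12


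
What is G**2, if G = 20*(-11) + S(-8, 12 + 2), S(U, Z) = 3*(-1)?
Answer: 49729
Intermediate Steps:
S(U, Z) = -3
G = -223 (G = 20*(-11) - 3 = -220 - 3 = -223)
G**2 = (-223)**2 = 49729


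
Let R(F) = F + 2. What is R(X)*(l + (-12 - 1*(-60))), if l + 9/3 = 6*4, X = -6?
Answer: -276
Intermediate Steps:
l = 21 (l = -3 + 6*4 = -3 + 24 = 21)
R(F) = 2 + F
R(X)*(l + (-12 - 1*(-60))) = (2 - 6)*(21 + (-12 - 1*(-60))) = -4*(21 + (-12 + 60)) = -4*(21 + 48) = -4*69 = -276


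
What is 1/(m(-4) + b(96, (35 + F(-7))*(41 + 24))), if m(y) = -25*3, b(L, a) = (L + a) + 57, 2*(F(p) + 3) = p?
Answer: 2/3861 ≈ 0.00051800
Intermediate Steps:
F(p) = -3 + p/2
b(L, a) = 57 + L + a
m(y) = -75
1/(m(-4) + b(96, (35 + F(-7))*(41 + 24))) = 1/(-75 + (57 + 96 + (35 + (-3 + (½)*(-7)))*(41 + 24))) = 1/(-75 + (57 + 96 + (35 + (-3 - 7/2))*65)) = 1/(-75 + (57 + 96 + (35 - 13/2)*65)) = 1/(-75 + (57 + 96 + (57/2)*65)) = 1/(-75 + (57 + 96 + 3705/2)) = 1/(-75 + 4011/2) = 1/(3861/2) = 2/3861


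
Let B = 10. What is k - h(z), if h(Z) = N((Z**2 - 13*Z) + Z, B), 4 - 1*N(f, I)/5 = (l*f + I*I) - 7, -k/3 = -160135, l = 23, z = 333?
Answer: 12773545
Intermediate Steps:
k = 480405 (k = -3*(-160135) = 480405)
N(f, I) = 55 - 115*f - 5*I**2 (N(f, I) = 20 - 5*((23*f + I*I) - 7) = 20 - 5*((23*f + I**2) - 7) = 20 - 5*((I**2 + 23*f) - 7) = 20 - 5*(-7 + I**2 + 23*f) = 20 + (35 - 115*f - 5*I**2) = 55 - 115*f - 5*I**2)
h(Z) = -445 - 115*Z**2 + 1380*Z (h(Z) = 55 - 115*((Z**2 - 13*Z) + Z) - 5*10**2 = 55 - 115*(Z**2 - 12*Z) - 5*100 = 55 + (-115*Z**2 + 1380*Z) - 500 = -445 - 115*Z**2 + 1380*Z)
k - h(z) = 480405 - (-445 - 115*333**2 + 1380*333) = 480405 - (-445 - 115*110889 + 459540) = 480405 - (-445 - 12752235 + 459540) = 480405 - 1*(-12293140) = 480405 + 12293140 = 12773545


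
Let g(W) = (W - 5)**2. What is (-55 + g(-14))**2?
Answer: 93636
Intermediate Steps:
g(W) = (-5 + W)**2
(-55 + g(-14))**2 = (-55 + (-5 - 14)**2)**2 = (-55 + (-19)**2)**2 = (-55 + 361)**2 = 306**2 = 93636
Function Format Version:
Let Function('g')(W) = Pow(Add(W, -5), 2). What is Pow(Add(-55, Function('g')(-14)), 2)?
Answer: 93636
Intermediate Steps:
Function('g')(W) = Pow(Add(-5, W), 2)
Pow(Add(-55, Function('g')(-14)), 2) = Pow(Add(-55, Pow(Add(-5, -14), 2)), 2) = Pow(Add(-55, Pow(-19, 2)), 2) = Pow(Add(-55, 361), 2) = Pow(306, 2) = 93636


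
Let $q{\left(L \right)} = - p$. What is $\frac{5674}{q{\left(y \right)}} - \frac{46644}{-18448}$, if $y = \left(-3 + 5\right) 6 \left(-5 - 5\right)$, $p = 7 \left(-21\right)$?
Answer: $\frac{27882655}{677964} \approx 41.127$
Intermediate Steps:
$p = -147$
$y = -120$ ($y = 2 \cdot 6 \left(-10\right) = 2 \left(-60\right) = -120$)
$q{\left(L \right)} = 147$ ($q{\left(L \right)} = \left(-1\right) \left(-147\right) = 147$)
$\frac{5674}{q{\left(y \right)}} - \frac{46644}{-18448} = \frac{5674}{147} - \frac{46644}{-18448} = 5674 \cdot \frac{1}{147} - - \frac{11661}{4612} = \frac{5674}{147} + \frac{11661}{4612} = \frac{27882655}{677964}$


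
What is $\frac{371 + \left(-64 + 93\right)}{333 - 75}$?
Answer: $\frac{200}{129} \approx 1.5504$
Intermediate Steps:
$\frac{371 + \left(-64 + 93\right)}{333 - 75} = \frac{371 + 29}{258} = 400 \cdot \frac{1}{258} = \frac{200}{129}$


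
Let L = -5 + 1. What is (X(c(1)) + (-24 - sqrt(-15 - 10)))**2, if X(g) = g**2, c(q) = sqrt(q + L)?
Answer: 704 + 270*I ≈ 704.0 + 270.0*I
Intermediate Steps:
L = -4
c(q) = sqrt(-4 + q) (c(q) = sqrt(q - 4) = sqrt(-4 + q))
(X(c(1)) + (-24 - sqrt(-15 - 10)))**2 = ((sqrt(-4 + 1))**2 + (-24 - sqrt(-15 - 10)))**2 = ((sqrt(-3))**2 + (-24 - sqrt(-25)))**2 = ((I*sqrt(3))**2 + (-24 - 5*I))**2 = (-3 + (-24 - 5*I))**2 = (-27 - 5*I)**2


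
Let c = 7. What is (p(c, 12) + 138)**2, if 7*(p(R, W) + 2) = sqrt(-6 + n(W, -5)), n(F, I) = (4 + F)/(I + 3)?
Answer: (952 + I*sqrt(14))**2/49 ≈ 18496.0 + 145.39*I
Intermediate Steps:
n(F, I) = (4 + F)/(3 + I)
p(R, W) = -2 + sqrt(-8 - W/2)/7 (p(R, W) = -2 + sqrt(-6 + (4 + W)/(3 - 5))/7 = -2 + sqrt(-6 + (4 + W)/(-2))/7 = -2 + sqrt(-6 - (4 + W)/2)/7 = -2 + sqrt(-6 + (-2 - W/2))/7 = -2 + sqrt(-8 - W/2)/7)
(p(c, 12) + 138)**2 = ((-2 + sqrt(-32 - 2*12)/14) + 138)**2 = ((-2 + sqrt(-32 - 24)/14) + 138)**2 = ((-2 + sqrt(-56)/14) + 138)**2 = ((-2 + (2*I*sqrt(14))/14) + 138)**2 = ((-2 + I*sqrt(14)/7) + 138)**2 = (136 + I*sqrt(14)/7)**2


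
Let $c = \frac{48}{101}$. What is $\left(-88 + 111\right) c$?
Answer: $\frac{1104}{101} \approx 10.931$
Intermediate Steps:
$c = \frac{48}{101}$ ($c = 48 \cdot \frac{1}{101} = \frac{48}{101} \approx 0.47525$)
$\left(-88 + 111\right) c = \left(-88 + 111\right) \frac{48}{101} = 23 \cdot \frac{48}{101} = \frac{1104}{101}$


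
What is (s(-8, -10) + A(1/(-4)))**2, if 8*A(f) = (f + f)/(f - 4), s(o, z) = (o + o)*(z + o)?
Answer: 383572225/4624 ≈ 82953.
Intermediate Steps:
s(o, z) = 2*o*(o + z) (s(o, z) = (2*o)*(o + z) = 2*o*(o + z))
A(f) = f/(4*(-4 + f)) (A(f) = ((f + f)/(f - 4))/8 = ((2*f)/(-4 + f))/8 = (2*f/(-4 + f))/8 = f/(4*(-4 + f)))
(s(-8, -10) + A(1/(-4)))**2 = (2*(-8)*(-8 - 10) + (1/(-4))/(4*(-4 + 1/(-4))))**2 = (2*(-8)*(-18) + (1*(-1/4))/(4*(-4 + 1*(-1/4))))**2 = (288 + (1/4)*(-1/4)/(-4 - 1/4))**2 = (288 + (1/4)*(-1/4)/(-17/4))**2 = (288 + (1/4)*(-1/4)*(-4/17))**2 = (288 + 1/68)**2 = (19585/68)**2 = 383572225/4624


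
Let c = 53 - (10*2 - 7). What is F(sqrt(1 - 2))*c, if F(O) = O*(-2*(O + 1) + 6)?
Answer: 80 + 160*I ≈ 80.0 + 160.0*I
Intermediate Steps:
F(O) = O*(4 - 2*O) (F(O) = O*(-2*(1 + O) + 6) = O*((-2 - 2*O) + 6) = O*(4 - 2*O))
c = 40 (c = 53 - (20 - 7) = 53 - 1*13 = 53 - 13 = 40)
F(sqrt(1 - 2))*c = (2*sqrt(1 - 2)*(2 - sqrt(1 - 2)))*40 = (2*sqrt(-1)*(2 - sqrt(-1)))*40 = (2*I*(2 - I))*40 = 80*I*(2 - I)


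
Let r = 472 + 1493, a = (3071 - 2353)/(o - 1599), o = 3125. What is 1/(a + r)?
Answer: 763/1499654 ≈ 0.00050878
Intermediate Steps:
a = 359/763 (a = (3071 - 2353)/(3125 - 1599) = 718/1526 = 718*(1/1526) = 359/763 ≈ 0.47051)
r = 1965
1/(a + r) = 1/(359/763 + 1965) = 1/(1499654/763) = 763/1499654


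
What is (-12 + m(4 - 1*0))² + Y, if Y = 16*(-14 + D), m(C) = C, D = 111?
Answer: 1616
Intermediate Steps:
Y = 1552 (Y = 16*(-14 + 111) = 16*97 = 1552)
(-12 + m(4 - 1*0))² + Y = (-12 + (4 - 1*0))² + 1552 = (-12 + (4 + 0))² + 1552 = (-12 + 4)² + 1552 = (-8)² + 1552 = 64 + 1552 = 1616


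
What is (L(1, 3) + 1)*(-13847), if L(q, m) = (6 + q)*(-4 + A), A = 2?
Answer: 180011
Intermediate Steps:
L(q, m) = -12 - 2*q (L(q, m) = (6 + q)*(-4 + 2) = (6 + q)*(-2) = -12 - 2*q)
(L(1, 3) + 1)*(-13847) = ((-12 - 2*1) + 1)*(-13847) = ((-12 - 2) + 1)*(-13847) = (-14 + 1)*(-13847) = -13*(-13847) = 180011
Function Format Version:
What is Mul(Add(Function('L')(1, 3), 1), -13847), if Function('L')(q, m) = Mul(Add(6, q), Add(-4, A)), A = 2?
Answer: 180011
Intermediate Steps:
Function('L')(q, m) = Add(-12, Mul(-2, q)) (Function('L')(q, m) = Mul(Add(6, q), Add(-4, 2)) = Mul(Add(6, q), -2) = Add(-12, Mul(-2, q)))
Mul(Add(Function('L')(1, 3), 1), -13847) = Mul(Add(Add(-12, Mul(-2, 1)), 1), -13847) = Mul(Add(Add(-12, -2), 1), -13847) = Mul(Add(-14, 1), -13847) = Mul(-13, -13847) = 180011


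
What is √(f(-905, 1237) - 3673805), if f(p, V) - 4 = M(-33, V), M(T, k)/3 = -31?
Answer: I*√3673894 ≈ 1916.7*I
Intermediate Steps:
M(T, k) = -93 (M(T, k) = 3*(-31) = -93)
f(p, V) = -89 (f(p, V) = 4 - 93 = -89)
√(f(-905, 1237) - 3673805) = √(-89 - 3673805) = √(-3673894) = I*√3673894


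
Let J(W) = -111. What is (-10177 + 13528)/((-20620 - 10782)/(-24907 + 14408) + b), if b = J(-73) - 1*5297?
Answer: -11727383/18915730 ≈ -0.61998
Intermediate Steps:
b = -5408 (b = -111 - 1*5297 = -111 - 5297 = -5408)
(-10177 + 13528)/((-20620 - 10782)/(-24907 + 14408) + b) = (-10177 + 13528)/((-20620 - 10782)/(-24907 + 14408) - 5408) = 3351/(-31402/(-10499) - 5408) = 3351/(-31402*(-1/10499) - 5408) = 3351/(31402/10499 - 5408) = 3351/(-56747190/10499) = 3351*(-10499/56747190) = -11727383/18915730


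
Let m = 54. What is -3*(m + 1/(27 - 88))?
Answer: -9879/61 ≈ -161.95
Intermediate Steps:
-3*(m + 1/(27 - 88)) = -3*(54 + 1/(27 - 88)) = -3*(54 + 1/(-61)) = -3*(54 - 1/61) = -3*3293/61 = -9879/61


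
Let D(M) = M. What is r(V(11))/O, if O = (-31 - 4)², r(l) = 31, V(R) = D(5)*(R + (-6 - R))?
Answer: 31/1225 ≈ 0.025306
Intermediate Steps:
V(R) = -30 (V(R) = 5*(R + (-6 - R)) = 5*(-6) = -30)
O = 1225 (O = (-35)² = 1225)
r(V(11))/O = 31/1225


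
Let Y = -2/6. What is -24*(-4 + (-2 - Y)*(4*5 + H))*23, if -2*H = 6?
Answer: 17848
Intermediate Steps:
H = -3 (H = -½*6 = -3)
Y = -⅓ (Y = -2*⅙ = -⅓ ≈ -0.33333)
-24*(-4 + (-2 - Y)*(4*5 + H))*23 = -24*(-4 + (-2 - 1*(-⅓))*(4*5 - 3))*23 = -24*(-4 + (-2 + ⅓)*(20 - 3))*23 = -24*(-4 - 5/3*17)*23 = -24*(-4 - 85/3)*23 = -24*(-97/3)*23 = 776*23 = 17848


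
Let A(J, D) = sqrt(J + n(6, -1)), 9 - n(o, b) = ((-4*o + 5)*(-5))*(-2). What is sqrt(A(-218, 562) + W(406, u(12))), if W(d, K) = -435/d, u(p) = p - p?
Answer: sqrt(-210 + 196*I*sqrt(19))/14 ≈ 1.3071 + 1.6673*I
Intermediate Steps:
u(p) = 0
n(o, b) = -41 + 40*o (n(o, b) = 9 - (-4*o + 5)*(-5)*(-2) = 9 - (5 - 4*o)*(-5)*(-2) = 9 - (-25 + 20*o)*(-2) = 9 - (50 - 40*o) = 9 + (-50 + 40*o) = -41 + 40*o)
A(J, D) = sqrt(199 + J) (A(J, D) = sqrt(J + (-41 + 40*6)) = sqrt(J + (-41 + 240)) = sqrt(J + 199) = sqrt(199 + J))
sqrt(A(-218, 562) + W(406, u(12))) = sqrt(sqrt(199 - 218) - 435/406) = sqrt(sqrt(-19) - 435*1/406) = sqrt(I*sqrt(19) - 15/14) = sqrt(-15/14 + I*sqrt(19))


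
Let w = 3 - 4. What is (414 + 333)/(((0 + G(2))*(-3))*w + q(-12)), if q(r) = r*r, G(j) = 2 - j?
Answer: 83/16 ≈ 5.1875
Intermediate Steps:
q(r) = r²
w = -1
(414 + 333)/(((0 + G(2))*(-3))*w + q(-12)) = (414 + 333)/(((0 + (2 - 1*2))*(-3))*(-1) + (-12)²) = 747/(((0 + (2 - 2))*(-3))*(-1) + 144) = 747/(((0 + 0)*(-3))*(-1) + 144) = 747/((0*(-3))*(-1) + 144) = 747/(0*(-1) + 144) = 747/(0 + 144) = 747/144 = 747*(1/144) = 83/16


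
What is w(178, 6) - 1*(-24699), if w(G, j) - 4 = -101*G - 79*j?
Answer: 6251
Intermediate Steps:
w(G, j) = 4 - 101*G - 79*j (w(G, j) = 4 + (-101*G - 79*j) = 4 - 101*G - 79*j)
w(178, 6) - 1*(-24699) = (4 - 101*178 - 79*6) - 1*(-24699) = (4 - 17978 - 474) + 24699 = -18448 + 24699 = 6251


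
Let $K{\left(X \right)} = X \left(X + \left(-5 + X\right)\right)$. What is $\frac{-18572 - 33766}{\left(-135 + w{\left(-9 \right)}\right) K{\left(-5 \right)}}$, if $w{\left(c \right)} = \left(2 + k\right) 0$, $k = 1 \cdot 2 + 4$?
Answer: $\frac{17446}{3375} \approx 5.1692$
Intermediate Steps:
$k = 6$ ($k = 2 + 4 = 6$)
$w{\left(c \right)} = 0$ ($w{\left(c \right)} = \left(2 + 6\right) 0 = 8 \cdot 0 = 0$)
$K{\left(X \right)} = X \left(-5 + 2 X\right)$
$\frac{-18572 - 33766}{\left(-135 + w{\left(-9 \right)}\right) K{\left(-5 \right)}} = \frac{-18572 - 33766}{\left(-135 + 0\right) \left(- 5 \left(-5 + 2 \left(-5\right)\right)\right)} = - \frac{52338}{\left(-135\right) \left(- 5 \left(-5 - 10\right)\right)} = - \frac{52338}{\left(-135\right) \left(\left(-5\right) \left(-15\right)\right)} = - \frac{52338}{\left(-135\right) 75} = - \frac{52338}{-10125} = \left(-52338\right) \left(- \frac{1}{10125}\right) = \frac{17446}{3375}$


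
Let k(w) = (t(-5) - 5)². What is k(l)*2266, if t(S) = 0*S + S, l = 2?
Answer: 226600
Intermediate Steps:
t(S) = S (t(S) = 0 + S = S)
k(w) = 100 (k(w) = (-5 - 5)² = (-10)² = 100)
k(l)*2266 = 100*2266 = 226600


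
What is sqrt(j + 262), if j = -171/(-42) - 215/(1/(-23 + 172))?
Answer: I*sqrt(6226710)/14 ≈ 178.24*I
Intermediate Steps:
j = -448433/14 (j = -171*(-1/42) - 215/(1/149) = 57/14 - 215/1/149 = 57/14 - 215*149 = 57/14 - 32035 = -448433/14 ≈ -32031.)
sqrt(j + 262) = sqrt(-448433/14 + 262) = sqrt(-444765/14) = I*sqrt(6226710)/14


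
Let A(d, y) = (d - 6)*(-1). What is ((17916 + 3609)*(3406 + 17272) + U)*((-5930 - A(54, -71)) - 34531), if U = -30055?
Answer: -17986367188635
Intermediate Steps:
A(d, y) = 6 - d (A(d, y) = (-6 + d)*(-1) = 6 - d)
((17916 + 3609)*(3406 + 17272) + U)*((-5930 - A(54, -71)) - 34531) = ((17916 + 3609)*(3406 + 17272) - 30055)*((-5930 - (6 - 1*54)) - 34531) = (21525*20678 - 30055)*((-5930 - (6 - 54)) - 34531) = (445093950 - 30055)*((-5930 - 1*(-48)) - 34531) = 445063895*((-5930 + 48) - 34531) = 445063895*(-5882 - 34531) = 445063895*(-40413) = -17986367188635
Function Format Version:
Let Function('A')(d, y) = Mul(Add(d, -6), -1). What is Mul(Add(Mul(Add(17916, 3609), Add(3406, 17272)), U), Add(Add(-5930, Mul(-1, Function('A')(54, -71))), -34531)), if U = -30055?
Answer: -17986367188635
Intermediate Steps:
Function('A')(d, y) = Add(6, Mul(-1, d)) (Function('A')(d, y) = Mul(Add(-6, d), -1) = Add(6, Mul(-1, d)))
Mul(Add(Mul(Add(17916, 3609), Add(3406, 17272)), U), Add(Add(-5930, Mul(-1, Function('A')(54, -71))), -34531)) = Mul(Add(Mul(Add(17916, 3609), Add(3406, 17272)), -30055), Add(Add(-5930, Mul(-1, Add(6, Mul(-1, 54)))), -34531)) = Mul(Add(Mul(21525, 20678), -30055), Add(Add(-5930, Mul(-1, Add(6, -54))), -34531)) = Mul(Add(445093950, -30055), Add(Add(-5930, Mul(-1, -48)), -34531)) = Mul(445063895, Add(Add(-5930, 48), -34531)) = Mul(445063895, Add(-5882, -34531)) = Mul(445063895, -40413) = -17986367188635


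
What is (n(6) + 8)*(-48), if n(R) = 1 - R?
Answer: -144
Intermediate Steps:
(n(6) + 8)*(-48) = ((1 - 1*6) + 8)*(-48) = ((1 - 6) + 8)*(-48) = (-5 + 8)*(-48) = 3*(-48) = -144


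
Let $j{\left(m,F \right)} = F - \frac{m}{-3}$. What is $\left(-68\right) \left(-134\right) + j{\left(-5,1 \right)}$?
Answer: $\frac{27334}{3} \approx 9111.3$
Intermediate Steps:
$j{\left(m,F \right)} = F + \frac{m}{3}$ ($j{\left(m,F \right)} = F - m \left(- \frac{1}{3}\right) = F - - \frac{m}{3} = F + \frac{m}{3}$)
$\left(-68\right) \left(-134\right) + j{\left(-5,1 \right)} = \left(-68\right) \left(-134\right) + \left(1 + \frac{1}{3} \left(-5\right)\right) = 9112 + \left(1 - \frac{5}{3}\right) = 9112 - \frac{2}{3} = \frac{27334}{3}$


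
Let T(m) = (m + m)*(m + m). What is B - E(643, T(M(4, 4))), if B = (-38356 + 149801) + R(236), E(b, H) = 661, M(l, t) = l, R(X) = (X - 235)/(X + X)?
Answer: 52290049/472 ≈ 1.1078e+5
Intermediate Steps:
R(X) = (-235 + X)/(2*X) (R(X) = (-235 + X)/((2*X)) = (-235 + X)*(1/(2*X)) = (-235 + X)/(2*X))
T(m) = 4*m**2 (T(m) = (2*m)*(2*m) = 4*m**2)
B = 52602041/472 (B = (-38356 + 149801) + (1/2)*(-235 + 236)/236 = 111445 + (1/2)*(1/236)*1 = 111445 + 1/472 = 52602041/472 ≈ 1.1145e+5)
B - E(643, T(M(4, 4))) = 52602041/472 - 1*661 = 52602041/472 - 661 = 52290049/472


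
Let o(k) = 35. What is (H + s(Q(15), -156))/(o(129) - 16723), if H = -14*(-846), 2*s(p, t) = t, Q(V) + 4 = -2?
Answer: -5883/8344 ≈ -0.70506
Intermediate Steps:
Q(V) = -6 (Q(V) = -4 - 2 = -6)
s(p, t) = t/2
H = 11844
(H + s(Q(15), -156))/(o(129) - 16723) = (11844 + (1/2)*(-156))/(35 - 16723) = (11844 - 78)/(-16688) = 11766*(-1/16688) = -5883/8344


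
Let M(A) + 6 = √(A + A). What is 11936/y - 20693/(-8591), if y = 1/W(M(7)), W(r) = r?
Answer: -615232363/8591 + 11936*√14 ≈ -26953.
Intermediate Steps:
M(A) = -6 + √2*√A (M(A) = -6 + √(A + A) = -6 + √(2*A) = -6 + √2*√A)
y = 1/(-6 + √14) (y = 1/(-6 + √2*√7) = 1/(-6 + √14) ≈ -0.44280)
11936/y - 20693/(-8591) = 11936/(-3/11 - √14/22) - 20693/(-8591) = 11936/(-3/11 - √14/22) - 20693*(-1/8591) = 11936/(-3/11 - √14/22) + 20693/8591 = 20693/8591 + 11936/(-3/11 - √14/22)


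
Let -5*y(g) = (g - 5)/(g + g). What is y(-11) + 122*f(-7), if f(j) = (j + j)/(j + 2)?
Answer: 3756/11 ≈ 341.45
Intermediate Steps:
f(j) = 2*j/(2 + j) (f(j) = (2*j)/(2 + j) = 2*j/(2 + j))
y(g) = -(-5 + g)/(10*g) (y(g) = -(g - 5)/(5*(g + g)) = -(-5 + g)/(5*(2*g)) = -(-5 + g)*1/(2*g)/5 = -(-5 + g)/(10*g))
y(-11) + 122*f(-7) = (⅒)*(5 - 1*(-11))/(-11) + 122*(2*(-7)/(2 - 7)) = (⅒)*(-1/11)*(5 + 11) + 122*(2*(-7)/(-5)) = (⅒)*(-1/11)*16 + 122*(2*(-7)*(-⅕)) = -8/55 + 122*(14/5) = -8/55 + 1708/5 = 3756/11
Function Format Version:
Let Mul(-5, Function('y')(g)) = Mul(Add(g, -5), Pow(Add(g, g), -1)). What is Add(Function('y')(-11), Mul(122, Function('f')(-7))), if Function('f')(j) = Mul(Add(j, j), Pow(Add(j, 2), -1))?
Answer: Rational(3756, 11) ≈ 341.45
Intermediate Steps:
Function('f')(j) = Mul(2, j, Pow(Add(2, j), -1)) (Function('f')(j) = Mul(Mul(2, j), Pow(Add(2, j), -1)) = Mul(2, j, Pow(Add(2, j), -1)))
Function('y')(g) = Mul(Rational(-1, 10), Pow(g, -1), Add(-5, g)) (Function('y')(g) = Mul(Rational(-1, 5), Mul(Add(g, -5), Pow(Add(g, g), -1))) = Mul(Rational(-1, 5), Mul(Add(-5, g), Pow(Mul(2, g), -1))) = Mul(Rational(-1, 5), Mul(Add(-5, g), Mul(Rational(1, 2), Pow(g, -1)))) = Mul(Rational(-1, 5), Mul(Rational(1, 2), Pow(g, -1), Add(-5, g))) = Mul(Rational(-1, 10), Pow(g, -1), Add(-5, g)))
Add(Function('y')(-11), Mul(122, Function('f')(-7))) = Add(Mul(Rational(1, 10), Pow(-11, -1), Add(5, Mul(-1, -11))), Mul(122, Mul(2, -7, Pow(Add(2, -7), -1)))) = Add(Mul(Rational(1, 10), Rational(-1, 11), Add(5, 11)), Mul(122, Mul(2, -7, Pow(-5, -1)))) = Add(Mul(Rational(1, 10), Rational(-1, 11), 16), Mul(122, Mul(2, -7, Rational(-1, 5)))) = Add(Rational(-8, 55), Mul(122, Rational(14, 5))) = Add(Rational(-8, 55), Rational(1708, 5)) = Rational(3756, 11)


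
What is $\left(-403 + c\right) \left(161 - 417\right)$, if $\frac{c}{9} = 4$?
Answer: $93952$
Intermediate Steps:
$c = 36$ ($c = 9 \cdot 4 = 36$)
$\left(-403 + c\right) \left(161 - 417\right) = \left(-403 + 36\right) \left(161 - 417\right) = \left(-367\right) \left(-256\right) = 93952$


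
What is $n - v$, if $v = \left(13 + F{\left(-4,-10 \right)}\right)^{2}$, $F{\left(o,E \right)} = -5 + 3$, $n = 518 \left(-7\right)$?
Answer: $-3747$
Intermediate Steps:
$n = -3626$
$F{\left(o,E \right)} = -2$
$v = 121$ ($v = \left(13 - 2\right)^{2} = 11^{2} = 121$)
$n - v = -3626 - 121 = -3747$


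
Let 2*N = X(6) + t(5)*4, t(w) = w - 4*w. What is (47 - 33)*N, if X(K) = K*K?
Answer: -168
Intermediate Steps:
X(K) = K**2
t(w) = -3*w
N = -12 (N = (6**2 - 3*5*4)/2 = (36 - 15*4)/2 = (36 - 60)/2 = (1/2)*(-24) = -12)
(47 - 33)*N = (47 - 33)*(-12) = 14*(-12) = -168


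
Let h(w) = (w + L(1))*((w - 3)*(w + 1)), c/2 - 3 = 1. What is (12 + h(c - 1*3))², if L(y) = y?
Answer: 7056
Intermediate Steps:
c = 8 (c = 6 + 2*1 = 6 + 2 = 8)
h(w) = (1 + w)²*(-3 + w) (h(w) = (w + 1)*((w - 3)*(w + 1)) = (1 + w)*((-3 + w)*(1 + w)) = (1 + w)*((1 + w)*(-3 + w)) = (1 + w)²*(-3 + w))
(12 + h(c - 1*3))² = (12 + (-3 + (8 - 1*3)³ - (8 - 1*3)² - 5*(8 - 1*3)))² = (12 + (-3 + (8 - 3)³ - (8 - 3)² - 5*(8 - 3)))² = (12 + (-3 + 5³ - 1*5² - 5*5))² = (12 + (-3 + 125 - 1*25 - 25))² = (12 + (-3 + 125 - 25 - 25))² = (12 + 72)² = 84² = 7056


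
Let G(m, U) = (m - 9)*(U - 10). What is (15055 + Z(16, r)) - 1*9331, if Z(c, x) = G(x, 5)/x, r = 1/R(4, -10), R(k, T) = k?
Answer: 5899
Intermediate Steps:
r = ¼ (r = 1/4 = ¼ ≈ 0.25000)
G(m, U) = (-10 + U)*(-9 + m) (G(m, U) = (-9 + m)*(-10 + U) = (-10 + U)*(-9 + m))
Z(c, x) = (45 - 5*x)/x (Z(c, x) = (90 - 10*x - 9*5 + 5*x)/x = (90 - 10*x - 45 + 5*x)/x = (45 - 5*x)/x)
(15055 + Z(16, r)) - 1*9331 = (15055 + (-5 + 45/(¼))) - 1*9331 = (15055 + (-5 + 45*4)) - 9331 = (15055 + (-5 + 180)) - 9331 = (15055 + 175) - 9331 = 15230 - 9331 = 5899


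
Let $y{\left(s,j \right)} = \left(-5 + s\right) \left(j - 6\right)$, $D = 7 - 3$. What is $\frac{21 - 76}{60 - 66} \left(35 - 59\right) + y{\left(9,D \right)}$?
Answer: $-228$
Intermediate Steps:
$D = 4$ ($D = 7 - 3 = 4$)
$y{\left(s,j \right)} = \left(-6 + j\right) \left(-5 + s\right)$ ($y{\left(s,j \right)} = \left(-5 + s\right) \left(-6 + j\right) = \left(-6 + j\right) \left(-5 + s\right)$)
$\frac{21 - 76}{60 - 66} \left(35 - 59\right) + y{\left(9,D \right)} = \frac{21 - 76}{60 - 66} \left(35 - 59\right) + \left(30 - 54 - 20 + 4 \cdot 9\right) = - \frac{55}{-6} \left(-24\right) + \left(30 - 54 - 20 + 36\right) = \left(-55\right) \left(- \frac{1}{6}\right) \left(-24\right) - 8 = \frac{55}{6} \left(-24\right) - 8 = -220 - 8 = -228$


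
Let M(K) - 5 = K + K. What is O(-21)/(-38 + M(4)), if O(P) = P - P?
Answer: 0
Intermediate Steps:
O(P) = 0
M(K) = 5 + 2*K (M(K) = 5 + (K + K) = 5 + 2*K)
O(-21)/(-38 + M(4)) = 0/(-38 + (5 + 2*4)) = 0/(-38 + (5 + 8)) = 0/(-38 + 13) = 0/(-25) = 0*(-1/25) = 0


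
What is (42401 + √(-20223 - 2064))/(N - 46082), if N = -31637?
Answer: -42401/77719 - I*√22287/77719 ≈ -0.54557 - 0.0019209*I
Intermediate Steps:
(42401 + √(-20223 - 2064))/(N - 46082) = (42401 + √(-20223 - 2064))/(-31637 - 46082) = (42401 + √(-22287))/(-77719) = (42401 + I*√22287)*(-1/77719) = -42401/77719 - I*√22287/77719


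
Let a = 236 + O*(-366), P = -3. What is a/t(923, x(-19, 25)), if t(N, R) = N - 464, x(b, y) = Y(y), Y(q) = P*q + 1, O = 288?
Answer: -105172/459 ≈ -229.13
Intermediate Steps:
Y(q) = 1 - 3*q (Y(q) = -3*q + 1 = 1 - 3*q)
x(b, y) = 1 - 3*y
t(N, R) = -464 + N
a = -105172 (a = 236 + 288*(-366) = 236 - 105408 = -105172)
a/t(923, x(-19, 25)) = -105172/(-464 + 923) = -105172/459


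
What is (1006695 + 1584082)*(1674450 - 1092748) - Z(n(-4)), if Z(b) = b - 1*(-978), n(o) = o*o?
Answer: 1507060161460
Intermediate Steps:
n(o) = o²
Z(b) = 978 + b (Z(b) = b + 978 = 978 + b)
(1006695 + 1584082)*(1674450 - 1092748) - Z(n(-4)) = (1006695 + 1584082)*(1674450 - 1092748) - (978 + (-4)²) = 2590777*581702 - (978 + 16) = 1507060162454 - 1*994 = 1507060162454 - 994 = 1507060161460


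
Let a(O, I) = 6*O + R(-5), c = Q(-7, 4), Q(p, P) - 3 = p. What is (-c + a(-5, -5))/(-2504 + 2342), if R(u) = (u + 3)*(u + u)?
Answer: 1/27 ≈ 0.037037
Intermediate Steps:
Q(p, P) = 3 + p
c = -4 (c = 3 - 7 = -4)
R(u) = 2*u*(3 + u) (R(u) = (3 + u)*(2*u) = 2*u*(3 + u))
a(O, I) = 20 + 6*O (a(O, I) = 6*O + 2*(-5)*(3 - 5) = 6*O + 2*(-5)*(-2) = 6*O + 20 = 20 + 6*O)
(-c + a(-5, -5))/(-2504 + 2342) = (-1*(-4) + (20 + 6*(-5)))/(-2504 + 2342) = (4 + (20 - 30))/(-162) = (4 - 10)*(-1/162) = -6*(-1/162) = 1/27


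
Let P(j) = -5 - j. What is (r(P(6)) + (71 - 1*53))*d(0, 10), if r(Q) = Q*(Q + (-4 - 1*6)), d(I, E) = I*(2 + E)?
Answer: 0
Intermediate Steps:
r(Q) = Q*(-10 + Q) (r(Q) = Q*(Q + (-4 - 6)) = Q*(Q - 10) = Q*(-10 + Q))
(r(P(6)) + (71 - 1*53))*d(0, 10) = ((-5 - 1*6)*(-10 + (-5 - 1*6)) + (71 - 1*53))*(0*(2 + 10)) = ((-5 - 6)*(-10 + (-5 - 6)) + (71 - 53))*(0*12) = (-11*(-10 - 11) + 18)*0 = (-11*(-21) + 18)*0 = (231 + 18)*0 = 249*0 = 0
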